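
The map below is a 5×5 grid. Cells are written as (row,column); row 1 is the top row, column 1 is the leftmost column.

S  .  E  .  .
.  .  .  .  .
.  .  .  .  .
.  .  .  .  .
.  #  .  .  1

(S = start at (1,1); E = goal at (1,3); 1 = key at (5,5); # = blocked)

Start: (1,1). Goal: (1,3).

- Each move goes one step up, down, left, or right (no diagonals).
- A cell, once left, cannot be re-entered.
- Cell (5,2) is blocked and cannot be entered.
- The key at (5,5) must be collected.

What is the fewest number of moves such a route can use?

Any route passes through (5,5) somewhere between (1,1) and (1,3). Summing Manhattan distances along the two legs ((1,1) → (5,5) → (1,3)) gives a lower bound of 8 + 6 = 14 moves.
A route of 14 moves achieves this: (1,1) → (2,1) → (3,1) → (4,1) → (4,2) → (4,3) → (5,3) → (5,4) → (5,5) → (4,5) → (3,5) → (2,5) → (1,5) → (1,4) → (1,3).
Since 14 matches the lower bound, it is optimal.

14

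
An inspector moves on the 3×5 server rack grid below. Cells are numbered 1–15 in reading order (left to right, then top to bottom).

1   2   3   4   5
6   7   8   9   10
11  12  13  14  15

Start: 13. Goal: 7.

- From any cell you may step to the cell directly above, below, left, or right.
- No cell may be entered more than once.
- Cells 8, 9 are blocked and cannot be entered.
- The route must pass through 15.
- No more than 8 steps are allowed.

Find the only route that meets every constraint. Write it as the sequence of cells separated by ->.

The budget equals the shortest possible length, so every move has to be on a shortest route through the required cells.
Route from 13: 2× right (reaching 15), 2× up (reaching 5), 3× left (reaching 2), down to 7 — 8 moves in all.
Check: all required cells visited; 8 ≤ 8 moves.

13 -> 14 -> 15 -> 10 -> 5 -> 4 -> 3 -> 2 -> 7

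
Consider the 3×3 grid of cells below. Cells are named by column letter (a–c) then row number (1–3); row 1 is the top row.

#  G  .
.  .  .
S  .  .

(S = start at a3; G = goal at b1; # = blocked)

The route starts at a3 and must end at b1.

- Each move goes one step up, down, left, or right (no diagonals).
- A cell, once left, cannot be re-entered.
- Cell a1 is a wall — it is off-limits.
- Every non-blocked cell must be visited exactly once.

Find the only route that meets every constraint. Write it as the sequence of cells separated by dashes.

a3 - a2 - b2 - b3 - c3 - c2 - c1 - b1

Need to visit all 8 open cells exactly once, starting at a3 and ending at b1.
Cell a2 has only two open neighbours (a3 and b2), so the path must pass straight through it: one of those is the cell it's entered from and the other is where it exits.
Route from a3: up to a2, right to b2, down to b3, right to c3, 2× up (reaching c1), left to b1 — 7 moves in all.
Check: all 8 open cells covered.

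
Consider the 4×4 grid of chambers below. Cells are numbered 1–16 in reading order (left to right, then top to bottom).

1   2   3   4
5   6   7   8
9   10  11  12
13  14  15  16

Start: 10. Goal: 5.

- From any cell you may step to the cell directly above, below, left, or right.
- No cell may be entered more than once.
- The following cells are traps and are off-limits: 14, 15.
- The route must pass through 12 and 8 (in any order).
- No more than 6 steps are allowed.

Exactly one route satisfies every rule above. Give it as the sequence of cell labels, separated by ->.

10 -> 11 -> 12 -> 8 -> 7 -> 6 -> 5

The 6-move cap with required stops at 12, 8 leaves no slack for detours.
Route from 10: right 2 to 12, up 1 to 8, left 3 to 5 — 6 moves in all.
Check: all required cells visited; 6 ≤ 6 moves.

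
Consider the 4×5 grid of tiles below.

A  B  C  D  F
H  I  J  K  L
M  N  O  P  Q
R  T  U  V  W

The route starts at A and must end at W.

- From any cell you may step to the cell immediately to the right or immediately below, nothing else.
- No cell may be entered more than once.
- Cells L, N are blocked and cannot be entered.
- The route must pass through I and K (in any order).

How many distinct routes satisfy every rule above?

A right/down-only route from A to W makes exactly 3 down-moves and 4 right-moves in some order.
With no other constraints that would be C(7,3) = 35 routes.
A monotone route can only reach the required cells in the order I, K, so split there and multiply the segment counts (each segment already excludes blocked cells): A→I: 2; I→K: 1; K→W: 2; product = 4.
That gives 4 routes.

4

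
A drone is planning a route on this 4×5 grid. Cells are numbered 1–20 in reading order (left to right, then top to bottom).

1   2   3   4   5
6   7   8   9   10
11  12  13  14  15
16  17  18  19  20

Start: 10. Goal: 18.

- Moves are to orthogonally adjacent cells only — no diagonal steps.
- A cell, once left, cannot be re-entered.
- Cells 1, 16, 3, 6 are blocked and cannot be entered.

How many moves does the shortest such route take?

4

The Manhattan distance from 10 to 18 is |2−4| + |5−3| = 4, so at least 4 moves are needed.
A route of 4 moves achieves this: 10 → 15 → 20 → 19 → 18.
Since 4 matches the lower bound, it is optimal.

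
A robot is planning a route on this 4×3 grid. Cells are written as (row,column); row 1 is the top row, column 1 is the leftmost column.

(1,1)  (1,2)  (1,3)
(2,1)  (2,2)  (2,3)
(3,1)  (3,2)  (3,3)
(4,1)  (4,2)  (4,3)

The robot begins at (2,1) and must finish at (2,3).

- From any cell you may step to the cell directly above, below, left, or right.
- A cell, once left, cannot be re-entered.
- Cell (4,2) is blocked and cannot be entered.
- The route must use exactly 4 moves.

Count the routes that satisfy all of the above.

Need simple routes of exactly 4 moves from (2,1) to (2,3) (Manhattan distance 2, so 1 moves are spent on a detour and 1 undoing it).
Enumerating: (2,1) (1,1) (1,2) (2,2) (2,3) | (2,1) (1,1) (1,2) (1,3) (2,3) | (2,1) (3,1) (3,2) (2,2) (2,3) | (2,1) (3,1) (3,2) (3,3) (2,3) | (2,1) (2,2) (1,2) (1,3) (2,3) | (2,1) (2,2) (3,2) (3,3) (2,3).
That gives 6 routes.

6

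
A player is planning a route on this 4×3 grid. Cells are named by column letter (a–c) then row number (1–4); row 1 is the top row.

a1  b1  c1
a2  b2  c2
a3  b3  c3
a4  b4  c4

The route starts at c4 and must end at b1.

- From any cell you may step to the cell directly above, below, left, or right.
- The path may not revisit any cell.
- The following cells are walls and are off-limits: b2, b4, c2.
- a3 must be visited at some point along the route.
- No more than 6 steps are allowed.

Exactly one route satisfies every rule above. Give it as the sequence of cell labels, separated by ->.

c4 -> c3 -> b3 -> a3 -> a2 -> a1 -> b1

The 6-move cap with required stops at a3 leaves no slack for detours.
Route from c4: up to c3, 2× left (reaching a3), 2× up (reaching a1), right to b1 — 6 moves in all.
Check: all required cells visited; 6 ≤ 6 moves.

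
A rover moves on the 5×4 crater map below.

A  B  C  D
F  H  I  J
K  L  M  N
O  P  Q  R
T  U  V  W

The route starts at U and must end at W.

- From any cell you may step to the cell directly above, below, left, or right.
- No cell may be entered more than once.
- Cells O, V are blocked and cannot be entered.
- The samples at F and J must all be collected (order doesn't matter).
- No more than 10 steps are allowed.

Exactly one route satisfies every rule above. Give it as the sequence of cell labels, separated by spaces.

The budget equals the shortest possible length, so every move has to be on a shortest route through the required cells.
Route from U: up 2 to L, left 1 to K, up 1 to F, right 3 to J, down 3 to W — 10 moves in all.
Check: all required cells visited; 10 ≤ 10 moves.

U P L K F H I J N R W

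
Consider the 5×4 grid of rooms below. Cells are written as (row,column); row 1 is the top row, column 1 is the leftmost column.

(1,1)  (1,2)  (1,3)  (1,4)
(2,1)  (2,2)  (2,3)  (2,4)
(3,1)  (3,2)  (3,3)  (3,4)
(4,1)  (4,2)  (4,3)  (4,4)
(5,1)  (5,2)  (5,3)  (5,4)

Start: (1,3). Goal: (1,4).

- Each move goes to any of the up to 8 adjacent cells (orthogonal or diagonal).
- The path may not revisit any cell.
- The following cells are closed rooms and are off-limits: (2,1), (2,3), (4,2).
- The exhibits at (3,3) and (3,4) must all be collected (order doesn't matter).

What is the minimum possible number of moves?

Any route passes through (3,3) and (3,4) in some order between (1,3) and (1,4). Summing Chebyshev distances along each leg and taking the cheapest ordering ((1,3) → (3,4) → (3,3) → (1,4)) gives a lower bound of 2 + 1 + 2 = 5 moves.
A route of 5 moves achieves this: (1,3) → (2,2) → (3,3) → (3,4) → (2,4) → (1,4).
Since 5 matches the lower bound, it is optimal.

5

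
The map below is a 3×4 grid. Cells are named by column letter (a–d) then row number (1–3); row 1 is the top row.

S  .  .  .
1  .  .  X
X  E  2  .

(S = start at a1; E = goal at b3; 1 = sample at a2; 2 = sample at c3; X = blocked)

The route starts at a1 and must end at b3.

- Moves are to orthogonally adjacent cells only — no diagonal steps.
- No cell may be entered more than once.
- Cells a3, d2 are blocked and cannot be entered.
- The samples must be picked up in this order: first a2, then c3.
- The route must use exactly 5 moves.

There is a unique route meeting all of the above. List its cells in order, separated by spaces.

The waypoints must appear in the order a2, c3, with no cell reused.
Route from a1: down to a2, 2× right (reaching c2), down to c3, left to b3 — 5 moves in all.
Check: order respected (1 at step 1, 2 at step 4); 5 moves as required.

a1 a2 b2 c2 c3 b3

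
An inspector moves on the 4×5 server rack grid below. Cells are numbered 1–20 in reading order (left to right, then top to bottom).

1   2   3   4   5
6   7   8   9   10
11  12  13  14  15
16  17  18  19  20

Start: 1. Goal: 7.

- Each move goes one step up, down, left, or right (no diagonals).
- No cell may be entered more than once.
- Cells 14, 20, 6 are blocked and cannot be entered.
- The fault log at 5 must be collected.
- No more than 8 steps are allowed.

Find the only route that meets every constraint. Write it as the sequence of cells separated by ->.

The 8-move cap with required stops at 5 leaves no slack for detours.
Route from 1: right 4 to 5, down 1 to 10, left 3 to 7 — 8 moves in all.
Check: all required cells visited; 8 ≤ 8 moves.

1 -> 2 -> 3 -> 4 -> 5 -> 10 -> 9 -> 8 -> 7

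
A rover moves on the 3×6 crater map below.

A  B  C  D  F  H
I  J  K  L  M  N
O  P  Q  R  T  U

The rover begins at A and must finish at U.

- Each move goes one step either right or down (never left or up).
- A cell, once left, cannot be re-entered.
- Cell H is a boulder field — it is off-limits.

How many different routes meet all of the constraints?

20

A right/down-only route from A to U makes exactly 2 down-moves and 5 right-moves in some order.
With no other constraints that would be C(7,2) = 21 routes.
Subtract routes through each blocked cell (inclusion–exclusion for overlaps): − through H: 1 → 20.
That gives 20 routes.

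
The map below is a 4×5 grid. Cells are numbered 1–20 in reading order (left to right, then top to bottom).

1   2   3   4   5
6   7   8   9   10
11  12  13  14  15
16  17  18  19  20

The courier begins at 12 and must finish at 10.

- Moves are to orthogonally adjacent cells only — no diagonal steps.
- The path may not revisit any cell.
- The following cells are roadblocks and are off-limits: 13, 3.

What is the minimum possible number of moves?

4

The Manhattan distance from 12 to 10 is |3−2| + |2−5| = 4, so at least 4 moves are needed.
A route of 4 moves achieves this: 12 → 7 → 8 → 9 → 10.
Since 4 matches the lower bound, it is optimal.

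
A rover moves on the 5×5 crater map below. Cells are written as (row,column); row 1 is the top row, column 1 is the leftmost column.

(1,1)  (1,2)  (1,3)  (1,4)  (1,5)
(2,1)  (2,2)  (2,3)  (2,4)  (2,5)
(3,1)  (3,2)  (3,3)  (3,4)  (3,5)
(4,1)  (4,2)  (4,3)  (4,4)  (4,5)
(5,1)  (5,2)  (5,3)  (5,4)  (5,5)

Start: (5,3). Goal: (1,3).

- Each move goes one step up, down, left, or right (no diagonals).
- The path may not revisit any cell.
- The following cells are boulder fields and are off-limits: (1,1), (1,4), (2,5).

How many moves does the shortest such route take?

The Manhattan distance from (5,3) to (1,3) is |5−1| + |3−3| = 4, so at least 4 moves are needed.
A route of 4 moves achieves this: (5,3) → (4,3) → (3,3) → (2,3) → (1,3).
Since 4 matches the lower bound, it is optimal.

4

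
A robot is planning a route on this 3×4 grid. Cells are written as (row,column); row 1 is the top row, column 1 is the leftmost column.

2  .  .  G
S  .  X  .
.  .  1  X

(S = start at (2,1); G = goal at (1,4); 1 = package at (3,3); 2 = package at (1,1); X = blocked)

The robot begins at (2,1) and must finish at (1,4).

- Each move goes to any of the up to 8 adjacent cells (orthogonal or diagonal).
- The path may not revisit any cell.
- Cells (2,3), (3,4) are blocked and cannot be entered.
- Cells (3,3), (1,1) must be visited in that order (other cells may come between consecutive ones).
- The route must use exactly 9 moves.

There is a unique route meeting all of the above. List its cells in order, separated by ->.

The waypoints must appear in the order (3,3), (1,1), with no cell reused.
Route from (2,1): down 1 to (3,1), right 2 to (3,3), up-left 2 to (1,1), right 2 to (1,3), down-right 1 to (2,4), up 1 to (1,4) — 9 moves in all.
Check: order respected (1 at step 3, 2 at step 5); 9 moves as required.

(2,1) -> (3,1) -> (3,2) -> (3,3) -> (2,2) -> (1,1) -> (1,2) -> (1,3) -> (2,4) -> (1,4)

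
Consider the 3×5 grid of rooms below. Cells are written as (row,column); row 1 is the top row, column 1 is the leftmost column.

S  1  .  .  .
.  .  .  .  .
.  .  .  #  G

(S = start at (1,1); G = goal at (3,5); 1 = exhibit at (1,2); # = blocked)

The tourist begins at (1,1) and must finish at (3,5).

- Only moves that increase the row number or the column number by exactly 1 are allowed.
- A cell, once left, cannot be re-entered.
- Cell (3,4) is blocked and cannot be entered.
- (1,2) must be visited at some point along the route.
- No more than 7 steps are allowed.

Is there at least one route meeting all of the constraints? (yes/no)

yes

One route that works: (1,1) → (1,2) → (2,2) → (2,3) → (2,4) → (2,5) → (3,5).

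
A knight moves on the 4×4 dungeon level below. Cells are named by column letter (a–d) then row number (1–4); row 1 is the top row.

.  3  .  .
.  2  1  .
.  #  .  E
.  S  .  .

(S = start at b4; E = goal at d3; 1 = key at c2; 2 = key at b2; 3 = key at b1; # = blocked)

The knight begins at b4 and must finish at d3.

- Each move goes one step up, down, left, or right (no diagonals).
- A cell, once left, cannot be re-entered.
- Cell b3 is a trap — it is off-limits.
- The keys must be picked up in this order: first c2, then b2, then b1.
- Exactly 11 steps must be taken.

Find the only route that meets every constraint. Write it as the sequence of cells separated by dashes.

The waypoints must appear in the order c2, b2, b1, with no cell reused.
Route from b4: right to c4, 2× up (reaching c2), 2× left (reaching a2), up to a1, 3× right (reaching d1), 2× down (reaching d3) — 11 moves in all.
Check: order respected (1 at step 3, 2 at step 4, 3 at step 7); 11 moves as required.

b4 - c4 - c3 - c2 - b2 - a2 - a1 - b1 - c1 - d1 - d2 - d3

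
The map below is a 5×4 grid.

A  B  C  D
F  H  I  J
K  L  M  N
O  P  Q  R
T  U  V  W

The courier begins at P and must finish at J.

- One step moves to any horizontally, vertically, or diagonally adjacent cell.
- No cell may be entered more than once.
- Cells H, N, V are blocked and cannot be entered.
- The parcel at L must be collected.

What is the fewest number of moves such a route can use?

Any route passes through L somewhere between P and J. Summing Chebyshev distances along the two legs (P → L → J) gives a lower bound of 1 + 2 = 3 moves.
A route of 3 moves achieves this: P → L → I → J.
Since 3 matches the lower bound, it is optimal.

3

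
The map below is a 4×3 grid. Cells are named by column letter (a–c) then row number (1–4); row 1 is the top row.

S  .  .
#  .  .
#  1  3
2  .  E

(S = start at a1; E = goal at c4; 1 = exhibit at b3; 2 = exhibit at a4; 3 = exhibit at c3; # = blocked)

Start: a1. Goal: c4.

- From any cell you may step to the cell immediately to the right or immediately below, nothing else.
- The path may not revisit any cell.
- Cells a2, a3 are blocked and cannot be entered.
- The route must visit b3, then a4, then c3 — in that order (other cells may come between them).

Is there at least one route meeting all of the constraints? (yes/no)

no

a4 lies to the left of b3, so going from b3 to a4 would need a leftward move — but moves only go right/down, so b3 cannot be visited before a4.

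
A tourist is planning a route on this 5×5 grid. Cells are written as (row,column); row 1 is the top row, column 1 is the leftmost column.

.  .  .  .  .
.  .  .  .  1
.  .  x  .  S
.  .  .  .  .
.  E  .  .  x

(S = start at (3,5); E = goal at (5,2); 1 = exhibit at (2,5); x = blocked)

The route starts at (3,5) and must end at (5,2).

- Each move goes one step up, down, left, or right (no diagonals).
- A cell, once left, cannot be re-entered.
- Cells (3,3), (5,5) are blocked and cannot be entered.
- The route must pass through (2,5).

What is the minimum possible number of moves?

7

Any route passes through (2,5) somewhere between (3,5) and (5,2). Summing Manhattan distances along the two legs ((3,5) → (2,5) → (5,2)) gives a lower bound of 1 + 6 = 7 moves.
A route of 7 moves achieves this: (3,5) → (2,5) → (2,4) → (3,4) → (4,4) → (5,4) → (5,3) → (5,2).
Since 7 matches the lower bound, it is optimal.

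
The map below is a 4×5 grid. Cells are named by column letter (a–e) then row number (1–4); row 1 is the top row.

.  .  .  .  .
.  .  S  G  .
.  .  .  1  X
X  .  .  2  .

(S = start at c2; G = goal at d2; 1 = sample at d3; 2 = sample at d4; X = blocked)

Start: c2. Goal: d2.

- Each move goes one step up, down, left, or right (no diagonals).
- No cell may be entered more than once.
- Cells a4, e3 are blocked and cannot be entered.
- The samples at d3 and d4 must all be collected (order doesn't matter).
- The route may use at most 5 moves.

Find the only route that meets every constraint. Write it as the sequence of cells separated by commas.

c2, c3, c4, d4, d3, d2

Any route must reach d3 and d4 and still end at d2 within 5 moves, so the order of the required stops is forced.
Route from c2: 2× down (reaching c4), right to d4, 2× up (reaching d2) — 5 moves in all.
Check: all required cells visited; 5 ≤ 5 moves.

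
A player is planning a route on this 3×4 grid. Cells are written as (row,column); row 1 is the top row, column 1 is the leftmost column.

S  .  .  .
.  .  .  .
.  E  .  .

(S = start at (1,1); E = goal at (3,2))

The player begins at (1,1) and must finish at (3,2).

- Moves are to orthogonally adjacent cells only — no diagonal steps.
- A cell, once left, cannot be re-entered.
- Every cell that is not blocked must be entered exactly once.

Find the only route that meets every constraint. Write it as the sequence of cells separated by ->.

(1,1) -> (1,2) -> (1,3) -> (1,4) -> (2,4) -> (3,4) -> (3,3) -> (2,3) -> (2,2) -> (2,1) -> (3,1) -> (3,2)

Need to visit all 12 open cells exactly once, starting at (1,1) and ending at (3,2).
Cell (3,4) has only two open neighbours ((2,4) and (3,3)), so the path must pass straight through it: one of those is the cell it's entered from and the other is where it exits.
Route from (1,1): right 3 to (1,4), down 2 to (3,4), left 1 to (3,3), up 1 to (2,3), left 2 to (2,1), down 1 to (3,1), right 1 to (3,2) — 11 moves in all.
Check: all 12 open cells covered.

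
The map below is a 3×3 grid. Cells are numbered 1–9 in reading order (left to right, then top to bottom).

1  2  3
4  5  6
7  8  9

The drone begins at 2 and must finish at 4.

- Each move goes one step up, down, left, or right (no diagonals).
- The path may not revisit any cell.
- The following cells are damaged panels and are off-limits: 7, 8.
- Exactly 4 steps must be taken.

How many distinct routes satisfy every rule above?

1

Need simple routes of exactly 4 moves from 2 to 4 (Manhattan distance 2, so 1 moves are spent on a detour and 1 undoing it).
Enumerating: 2 3 6 5 4.
That gives 1 route.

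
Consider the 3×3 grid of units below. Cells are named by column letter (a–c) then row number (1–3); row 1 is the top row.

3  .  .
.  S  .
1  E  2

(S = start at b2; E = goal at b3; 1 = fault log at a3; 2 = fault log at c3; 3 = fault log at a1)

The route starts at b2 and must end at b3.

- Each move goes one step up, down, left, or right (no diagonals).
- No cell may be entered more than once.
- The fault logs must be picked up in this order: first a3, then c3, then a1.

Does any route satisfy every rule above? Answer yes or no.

no

Even ignoring the required order, no revisit-free route from b2 to b3 manages to pass through all of a3, c3, and a1: branching out from b2, every path either misses one of them or, having collected them, can no longer reach b3 without re-entering a cell.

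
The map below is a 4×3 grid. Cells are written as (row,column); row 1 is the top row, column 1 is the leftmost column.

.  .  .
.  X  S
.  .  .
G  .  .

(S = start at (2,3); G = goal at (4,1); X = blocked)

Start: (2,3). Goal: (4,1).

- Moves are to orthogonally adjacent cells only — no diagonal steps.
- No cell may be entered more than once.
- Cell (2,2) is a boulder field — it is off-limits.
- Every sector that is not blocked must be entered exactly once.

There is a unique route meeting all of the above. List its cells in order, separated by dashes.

Need to visit all 11 open cells exactly once, starting at (2,3) and ending at (4,1).
Cell (4,3) has only two open neighbours ((3,3) and (4,2)), so the path must pass straight through it: one of those is the cell it's entered from and the other is where it exits.
Route from (2,3): up 1 to (1,3), left 2 to (1,1), down 2 to (3,1), right 2 to (3,3), down 1 to (4,3), left 2 to (4,1) — 10 moves in all.
Check: all 11 open cells covered.

(2,3) - (1,3) - (1,2) - (1,1) - (2,1) - (3,1) - (3,2) - (3,3) - (4,3) - (4,2) - (4,1)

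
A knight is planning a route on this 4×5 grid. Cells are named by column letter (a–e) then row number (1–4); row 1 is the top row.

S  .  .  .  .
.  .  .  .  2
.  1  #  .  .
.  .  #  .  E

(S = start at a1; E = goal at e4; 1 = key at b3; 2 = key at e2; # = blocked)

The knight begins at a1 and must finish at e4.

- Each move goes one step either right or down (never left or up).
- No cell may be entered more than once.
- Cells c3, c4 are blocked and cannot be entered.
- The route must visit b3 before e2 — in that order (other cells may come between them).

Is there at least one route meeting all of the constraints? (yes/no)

no

e2 lies above b3, so going from b3 to e2 would need an upward move — but moves only go right/down, so b3 cannot be visited before e2.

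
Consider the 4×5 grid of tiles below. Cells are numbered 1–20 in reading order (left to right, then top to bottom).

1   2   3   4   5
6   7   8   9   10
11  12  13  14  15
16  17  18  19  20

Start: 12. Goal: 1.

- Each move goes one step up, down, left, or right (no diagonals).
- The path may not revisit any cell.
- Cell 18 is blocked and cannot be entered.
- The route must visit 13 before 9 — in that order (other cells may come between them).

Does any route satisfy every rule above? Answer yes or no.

One route that works: 12 → 13 → 8 → 9 → 4 → 3 → 2 → 1.

yes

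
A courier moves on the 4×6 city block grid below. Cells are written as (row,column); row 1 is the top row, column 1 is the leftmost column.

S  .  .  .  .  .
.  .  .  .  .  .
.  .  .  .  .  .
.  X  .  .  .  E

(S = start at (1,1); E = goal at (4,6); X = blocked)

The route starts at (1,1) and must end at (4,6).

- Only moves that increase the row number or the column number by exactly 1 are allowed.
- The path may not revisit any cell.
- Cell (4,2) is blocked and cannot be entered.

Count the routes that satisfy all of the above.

A right/down-only route from (1,1) to (4,6) makes exactly 3 down-moves and 5 right-moves in some order.
With no other constraints that would be C(8,3) = 56 routes.
Subtract routes through each blocked cell (inclusion–exclusion for overlaps): − through (4,2): 4 → 52.
That gives 52 routes.

52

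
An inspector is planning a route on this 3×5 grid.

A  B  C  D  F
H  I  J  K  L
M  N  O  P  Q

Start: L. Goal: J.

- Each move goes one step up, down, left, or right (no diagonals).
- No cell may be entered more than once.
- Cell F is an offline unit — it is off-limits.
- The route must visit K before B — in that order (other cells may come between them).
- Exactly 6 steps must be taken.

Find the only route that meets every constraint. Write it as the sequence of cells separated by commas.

L, K, D, C, B, I, J

The waypoints must appear in the order K, B, with no cell reused.
Route from L: left 1 to K, up 1 to D, left 2 to B, down 1 to I, right 1 to J — 6 moves in all.
Check: order respected (K at step 1, B at step 4); 6 moves as required.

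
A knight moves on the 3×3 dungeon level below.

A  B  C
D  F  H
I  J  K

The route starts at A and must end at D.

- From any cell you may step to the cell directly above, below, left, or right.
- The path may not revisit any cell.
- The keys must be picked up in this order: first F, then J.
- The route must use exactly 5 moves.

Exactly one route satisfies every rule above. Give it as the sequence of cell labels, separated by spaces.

The waypoints must appear in the order F, J, with no cell reused.
Route from A: right 1 to B, down 2 to J, left 1 to I, up 1 to D — 5 moves in all.
Check: order respected (F at step 2, J at step 3); 5 moves as required.

A B F J I D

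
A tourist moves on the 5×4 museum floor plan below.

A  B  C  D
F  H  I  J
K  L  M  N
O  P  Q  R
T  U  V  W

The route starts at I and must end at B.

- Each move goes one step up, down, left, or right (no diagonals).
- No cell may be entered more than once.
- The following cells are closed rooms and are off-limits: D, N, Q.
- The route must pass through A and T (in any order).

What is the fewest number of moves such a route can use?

Any route passes through A and T in some order between I and B. Summing Manhattan distances along each leg and taking the cheapest ordering (I → T → A → B) gives a lower bound of 5 + 4 + 1 = 10 moves.
A route of 10 moves achieves this: I → M → L → P → U → T → O → K → F → A → B.
Since 10 matches the lower bound, it is optimal.

10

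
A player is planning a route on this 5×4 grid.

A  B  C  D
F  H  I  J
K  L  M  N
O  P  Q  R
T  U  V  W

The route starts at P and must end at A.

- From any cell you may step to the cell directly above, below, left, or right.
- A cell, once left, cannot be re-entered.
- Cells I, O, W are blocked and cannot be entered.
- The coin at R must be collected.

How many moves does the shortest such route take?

8

Any route passes through R somewhere between P and A. Summing Manhattan distances along the two legs (P → R → A) gives a lower bound of 2 + 6 = 8 moves.
A route of 8 moves achieves this: P → Q → R → N → J → D → C → B → A.
Since 8 matches the lower bound, it is optimal.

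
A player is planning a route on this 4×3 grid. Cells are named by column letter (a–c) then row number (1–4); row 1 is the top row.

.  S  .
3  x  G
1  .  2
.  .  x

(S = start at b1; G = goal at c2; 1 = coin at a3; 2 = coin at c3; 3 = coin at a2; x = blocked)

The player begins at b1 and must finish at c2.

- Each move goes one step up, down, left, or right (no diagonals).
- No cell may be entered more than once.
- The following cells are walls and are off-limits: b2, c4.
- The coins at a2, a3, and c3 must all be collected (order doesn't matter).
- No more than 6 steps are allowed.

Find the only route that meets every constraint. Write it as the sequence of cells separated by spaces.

The budget equals the shortest possible length, so every move has to be on a shortest route through the required cells.
Route from b1: left to a1, 2× down (reaching a3), 2× right (reaching c3), up to c2 — 6 moves in all.
Check: all required cells visited; 6 ≤ 6 moves.

b1 a1 a2 a3 b3 c3 c2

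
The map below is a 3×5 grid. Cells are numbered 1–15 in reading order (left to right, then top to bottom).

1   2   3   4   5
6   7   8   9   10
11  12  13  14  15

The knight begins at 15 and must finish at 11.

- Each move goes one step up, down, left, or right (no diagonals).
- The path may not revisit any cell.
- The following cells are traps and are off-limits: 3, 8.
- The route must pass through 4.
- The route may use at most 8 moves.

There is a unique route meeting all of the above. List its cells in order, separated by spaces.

15 10 5 4 9 14 13 12 11

Any route must reach 4 and still end at 11 within 8 moves, so the order of the required stops is forced.
Route from 15: 2× up (reaching 5), left to 4, 2× down (reaching 14), 3× left (reaching 11) — 8 moves in all.
Check: all required cells visited; 8 ≤ 8 moves.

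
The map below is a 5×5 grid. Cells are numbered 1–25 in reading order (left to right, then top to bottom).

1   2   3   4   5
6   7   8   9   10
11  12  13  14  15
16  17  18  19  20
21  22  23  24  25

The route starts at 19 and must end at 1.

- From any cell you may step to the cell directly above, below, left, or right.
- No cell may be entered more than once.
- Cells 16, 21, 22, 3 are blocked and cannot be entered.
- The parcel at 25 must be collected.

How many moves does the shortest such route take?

10

Any route passes through 25 somewhere between 19 and 1. Summing Manhattan distances along the two legs (19 → 25 → 1) gives a lower bound of 2 + 8 = 10 moves.
A route of 10 moves achieves this: 19 → 24 → 25 → 20 → 15 → 10 → 9 → 8 → 7 → 2 → 1.
Since 10 matches the lower bound, it is optimal.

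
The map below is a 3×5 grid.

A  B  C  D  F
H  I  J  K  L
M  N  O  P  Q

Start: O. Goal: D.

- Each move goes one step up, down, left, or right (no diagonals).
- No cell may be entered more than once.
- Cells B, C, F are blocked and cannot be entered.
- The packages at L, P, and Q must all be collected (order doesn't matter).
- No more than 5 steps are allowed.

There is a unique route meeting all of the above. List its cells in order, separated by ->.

Any route must reach L, P, and Q and still end at D within 5 moves, so the order of the required stops is forced.
Route from O: 2× right (reaching Q), up to L, left to K, up to D — 5 moves in all.
Check: all required cells visited; 5 ≤ 5 moves.

O -> P -> Q -> L -> K -> D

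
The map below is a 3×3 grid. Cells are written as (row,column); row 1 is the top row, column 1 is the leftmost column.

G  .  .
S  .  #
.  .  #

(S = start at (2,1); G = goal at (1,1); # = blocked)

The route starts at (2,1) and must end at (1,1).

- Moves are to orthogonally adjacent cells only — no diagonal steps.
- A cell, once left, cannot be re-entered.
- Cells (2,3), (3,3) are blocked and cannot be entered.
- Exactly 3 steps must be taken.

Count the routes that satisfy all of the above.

1

Need simple routes of exactly 3 moves from (2,1) to (1,1) (Manhattan distance 1, so 1 moves are spent on a detour and 1 undoing it).
Enumerating: (2,1) (2,2) (1,2) (1,1).
That gives 1 route.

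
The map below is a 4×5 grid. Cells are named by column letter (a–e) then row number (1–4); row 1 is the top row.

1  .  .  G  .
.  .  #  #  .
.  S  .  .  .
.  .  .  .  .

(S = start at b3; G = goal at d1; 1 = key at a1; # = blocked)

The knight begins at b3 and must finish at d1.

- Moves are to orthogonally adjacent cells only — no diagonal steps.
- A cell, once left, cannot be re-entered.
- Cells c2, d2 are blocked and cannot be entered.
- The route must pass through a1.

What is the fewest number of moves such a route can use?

Any route passes through a1 somewhere between b3 and d1. Summing Manhattan distances along the two legs (b3 → a1 → d1) gives a lower bound of 3 + 3 = 6 moves.
A route of 6 moves achieves this: b3 → b2 → a2 → a1 → b1 → c1 → d1.
Since 6 matches the lower bound, it is optimal.

6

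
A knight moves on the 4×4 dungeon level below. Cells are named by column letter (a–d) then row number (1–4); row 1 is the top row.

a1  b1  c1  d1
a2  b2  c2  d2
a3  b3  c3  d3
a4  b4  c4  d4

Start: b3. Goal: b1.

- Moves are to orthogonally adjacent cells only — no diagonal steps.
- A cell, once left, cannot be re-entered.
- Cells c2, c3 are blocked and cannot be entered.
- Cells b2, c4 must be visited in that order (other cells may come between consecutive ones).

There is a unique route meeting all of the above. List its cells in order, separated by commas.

The waypoints must appear in the order b2, c4, with no cell reused.
Route from b3: up to b2, left to a2, 2× down (reaching a4), 3× right (reaching d4), 3× up (reaching d1), 2× left (reaching b1) — 12 moves in all.
Check: order respected (b2 at step 1, c4 at step 6).

b3, b2, a2, a3, a4, b4, c4, d4, d3, d2, d1, c1, b1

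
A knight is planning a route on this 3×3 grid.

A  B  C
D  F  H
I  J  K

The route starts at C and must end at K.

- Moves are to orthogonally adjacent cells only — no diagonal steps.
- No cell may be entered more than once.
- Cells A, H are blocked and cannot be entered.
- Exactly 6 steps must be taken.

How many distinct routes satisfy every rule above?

1

Need simple routes of exactly 6 moves from C to K (Manhattan distance 2, so 2 moves are spent on a detour and 2 undoing it).
Enumerating: C B F D I J K.
That gives 1 route.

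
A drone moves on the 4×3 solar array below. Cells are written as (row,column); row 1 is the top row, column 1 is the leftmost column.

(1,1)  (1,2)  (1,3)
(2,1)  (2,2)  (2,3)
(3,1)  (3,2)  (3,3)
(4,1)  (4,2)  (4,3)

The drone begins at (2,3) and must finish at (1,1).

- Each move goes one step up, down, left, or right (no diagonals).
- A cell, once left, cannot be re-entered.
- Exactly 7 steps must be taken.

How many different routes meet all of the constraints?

Need simple routes of exactly 7 moves from (2,3) to (1,1) (Manhattan distance 3, so 2 moves are spent on a detour and 2 undoing it).
Enumerating: (2,3) (1,3) (1,2) (2,2) (3,2) (3,1) (2,1) (1,1) | (2,3) (3,3) (4,3) (4,2) (3,2) (2,2) (1,2) (1,1) | (2,3) (3,3) (4,3) (4,2) (3,2) (2,2) (2,1) (1,1) | (2,3) (3,3) (4,3) (4,2) (3,2) (3,1) (2,1) (1,1) | (2,3) (3,3) (4,3) (4,2) (4,1) (3,1) (2,1) (1,1) | (2,3) (3,3) (3,2) (4,2) (4,1) (3,1) (2,1) (1,1) | (2,3) (3,3) (3,2) (3,1) (2,1) (2,2) (1,2) (1,1) | (2,3) (2,2) (3,2) (4,2) (4,1) (3,1) (2,1) (1,1).
That gives 8 routes.

8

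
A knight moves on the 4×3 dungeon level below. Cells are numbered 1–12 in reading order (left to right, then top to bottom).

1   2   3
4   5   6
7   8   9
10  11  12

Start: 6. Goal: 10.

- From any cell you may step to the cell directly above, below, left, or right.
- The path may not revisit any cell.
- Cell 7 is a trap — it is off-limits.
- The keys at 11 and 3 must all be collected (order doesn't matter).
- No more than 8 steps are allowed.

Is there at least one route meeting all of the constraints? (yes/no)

yes

One route that works: 6 → 3 → 2 → 5 → 8 → 11 → 10.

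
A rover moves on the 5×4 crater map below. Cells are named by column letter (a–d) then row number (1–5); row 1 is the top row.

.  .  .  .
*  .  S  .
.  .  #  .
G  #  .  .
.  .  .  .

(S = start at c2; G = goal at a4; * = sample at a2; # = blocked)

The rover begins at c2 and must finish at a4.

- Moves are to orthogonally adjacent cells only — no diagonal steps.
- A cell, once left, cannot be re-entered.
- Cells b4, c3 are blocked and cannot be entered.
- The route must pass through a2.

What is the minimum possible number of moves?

Any route passes through a2 somewhere between c2 and a4. Summing Manhattan distances along the two legs (c2 → a2 → a4) gives a lower bound of 2 + 2 = 4 moves.
A route of 4 moves achieves this: c2 → b2 → a2 → a3 → a4.
Since 4 matches the lower bound, it is optimal.

4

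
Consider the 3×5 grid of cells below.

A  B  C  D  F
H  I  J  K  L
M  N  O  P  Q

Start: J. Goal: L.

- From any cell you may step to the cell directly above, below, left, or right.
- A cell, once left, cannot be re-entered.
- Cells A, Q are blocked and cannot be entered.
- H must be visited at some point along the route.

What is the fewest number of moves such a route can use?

Any route passes through H somewhere between J and L. Summing Manhattan distances along the two legs (J → H → L) gives a lower bound of 2 + 4 = 6 moves.
The shortest route satisfying every rule uses 8 moves: J → I → H → M → N → O → P → K → L.
The no-revisit rule (legs can't share cells) pushes the minimum above the 6-move bound; an exhaustive check rules out every length from 6 to 7, leaving 8 as the minimum.

8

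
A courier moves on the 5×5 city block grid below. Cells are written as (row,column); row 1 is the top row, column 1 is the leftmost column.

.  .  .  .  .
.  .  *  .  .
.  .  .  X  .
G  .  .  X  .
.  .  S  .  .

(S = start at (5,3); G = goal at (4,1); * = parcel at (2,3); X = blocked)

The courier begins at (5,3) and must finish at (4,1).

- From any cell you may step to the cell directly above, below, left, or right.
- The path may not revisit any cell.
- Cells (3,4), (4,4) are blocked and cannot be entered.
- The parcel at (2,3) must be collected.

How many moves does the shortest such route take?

7

Any route passes through (2,3) somewhere between (5,3) and (4,1). Summing Manhattan distances along the two legs ((5,3) → (2,3) → (4,1)) gives a lower bound of 3 + 4 = 7 moves.
A route of 7 moves achieves this: (5,3) → (4,3) → (3,3) → (2,3) → (2,2) → (3,2) → (4,2) → (4,1).
Since 7 matches the lower bound, it is optimal.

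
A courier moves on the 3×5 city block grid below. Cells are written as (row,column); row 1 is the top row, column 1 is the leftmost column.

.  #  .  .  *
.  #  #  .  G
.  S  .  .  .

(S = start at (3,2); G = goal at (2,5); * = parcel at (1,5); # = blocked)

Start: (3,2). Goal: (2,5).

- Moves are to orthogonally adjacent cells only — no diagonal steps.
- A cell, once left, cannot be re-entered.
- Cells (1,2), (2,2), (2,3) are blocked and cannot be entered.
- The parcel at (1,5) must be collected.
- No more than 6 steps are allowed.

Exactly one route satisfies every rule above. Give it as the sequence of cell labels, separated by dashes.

Any route must reach (1,5) and still end at (2,5) within 6 moves, so the order of the required stops is forced.
Route from (3,2): 2× right (reaching (3,4)), 2× up (reaching (1,4)), right to (1,5), down to (2,5) — 6 moves in all.
Check: all required cells visited; 6 ≤ 6 moves.

(3,2) - (3,3) - (3,4) - (2,4) - (1,4) - (1,5) - (2,5)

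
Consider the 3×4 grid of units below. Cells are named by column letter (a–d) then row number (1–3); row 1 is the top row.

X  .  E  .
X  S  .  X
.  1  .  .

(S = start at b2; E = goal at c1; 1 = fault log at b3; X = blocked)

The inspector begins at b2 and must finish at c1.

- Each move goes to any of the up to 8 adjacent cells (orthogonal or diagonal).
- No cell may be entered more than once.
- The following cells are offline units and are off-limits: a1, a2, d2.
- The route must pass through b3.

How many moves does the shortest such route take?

Any route passes through b3 somewhere between b2 and c1. Summing Chebyshev distances along the two legs (b2 → b3 → c1) gives a lower bound of 1 + 2 = 3 moves.
A route of 3 moves achieves this: b2 → b3 → c2 → c1.
Since 3 matches the lower bound, it is optimal.

3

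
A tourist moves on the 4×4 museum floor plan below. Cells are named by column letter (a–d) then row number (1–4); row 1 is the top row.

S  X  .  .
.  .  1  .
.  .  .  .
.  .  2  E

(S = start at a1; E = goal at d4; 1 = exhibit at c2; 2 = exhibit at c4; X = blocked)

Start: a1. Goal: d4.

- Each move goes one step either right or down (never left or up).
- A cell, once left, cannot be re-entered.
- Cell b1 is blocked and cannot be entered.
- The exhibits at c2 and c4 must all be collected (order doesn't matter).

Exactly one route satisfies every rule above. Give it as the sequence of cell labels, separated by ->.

a1 -> a2 -> b2 -> c2 -> c3 -> c4 -> d4

Moves only go right or down, so the column and row indices never decrease.
Route from a1: down to a2, 2× right (reaching c2), 2× down (reaching c4), right to d4 — 6 moves in all.
Check: all required cells visited.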